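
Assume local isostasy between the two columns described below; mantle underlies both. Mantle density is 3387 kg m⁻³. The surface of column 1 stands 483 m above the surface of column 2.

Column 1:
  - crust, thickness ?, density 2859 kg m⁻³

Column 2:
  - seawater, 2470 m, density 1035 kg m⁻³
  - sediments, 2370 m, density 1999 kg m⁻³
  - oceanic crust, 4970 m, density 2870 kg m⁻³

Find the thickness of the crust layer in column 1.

Take the compensation level at the base of the deeper column (depth z_c below the surface of column 1) and equate Σ ρ_i t_i down to z_c; mantle fills any gap and the z_c terms cancel.
Column 1: x×2859 + (z_c − 0 − x)×3387
Column 2: 483×0 + 2470×1035 + 2370×1999 + 4970×2870 + (z_c − 483 − 9810)×3387
The z_c×3387 term appears on both sides and cancels. Collect the known terms of each column as K = Σ(ρt)_known − 3387 × (depth of known layers): K_1 = 0 − 3387×0 = 0; K_2 = 21557980 − 3387×(483 + 9810) = −13304411.
Balance: K_1 − x×(3387 − 2859) = K_2, so x = (K_1 − K_2)/(3387 − 2859) = 13304400/528 = 25200 m.

25200 m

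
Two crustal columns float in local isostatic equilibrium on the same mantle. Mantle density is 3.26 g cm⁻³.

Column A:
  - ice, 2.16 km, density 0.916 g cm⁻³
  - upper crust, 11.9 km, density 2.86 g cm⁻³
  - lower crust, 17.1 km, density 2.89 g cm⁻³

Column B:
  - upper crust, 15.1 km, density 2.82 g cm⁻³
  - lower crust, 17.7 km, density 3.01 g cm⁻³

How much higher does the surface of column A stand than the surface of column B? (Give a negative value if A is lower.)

For any compensation level in the mantle, the mantle terms cancel and isostasy reduces to e = (Σt_A − Σt_B) − (Σ(ρt)_A − Σ(ρt)_B) / ρ_m.
Σt_A = 31.16 km; Σt_B = 32.8 km; Σ(ρt)_A = 85.43156; Σ(ρt)_B = 95.859 (in km·g cm⁻³).
e = (31.16 − 32.8) − (85.43156 − 95.859) / 3.26 = 1.56 km.

1.56 km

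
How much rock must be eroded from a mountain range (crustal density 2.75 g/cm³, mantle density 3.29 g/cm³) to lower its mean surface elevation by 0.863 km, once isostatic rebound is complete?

5.26 km

Net drop Δ = e − u = e − e ρ_c/ρ_m = e (ρ_m − ρ_c)/ρ_m.
e = Δ ρ_m/(ρ_m − ρ_c) = 0.863 km × 3.29/0.54 = 5.26 km.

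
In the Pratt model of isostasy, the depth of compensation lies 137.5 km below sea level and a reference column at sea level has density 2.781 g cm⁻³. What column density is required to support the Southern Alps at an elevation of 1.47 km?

2.75 g cm⁻³

Pratt balance: ρ_ref D = ρ (D + h).
ρ = ρ_ref D/(D + h) = 2.781 × 137.5 km/(137.5 km + 1.47 km) = 2.75 g cm⁻³.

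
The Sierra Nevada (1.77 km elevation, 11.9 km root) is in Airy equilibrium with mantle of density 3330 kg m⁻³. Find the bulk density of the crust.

2900 kg m⁻³

ρ_c h = (ρ_m − ρ_c) r → ρ_c (h + r) = ρ_m r → ρ_c = ρ_m r / (h + r).
ρ_c = 3330 × 11.9 km / (1.77 km + 11.9 km) = 2900 kg m⁻³.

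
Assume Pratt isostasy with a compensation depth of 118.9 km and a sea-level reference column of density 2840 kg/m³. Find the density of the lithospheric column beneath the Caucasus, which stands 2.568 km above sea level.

2780 kg/m³

Pratt balance: ρ_ref D = ρ (D + h).
ρ = ρ_ref D/(D + h) = 2840 × 118.9 km/(118.9 km + 2.568 km) = 2780 kg/m³.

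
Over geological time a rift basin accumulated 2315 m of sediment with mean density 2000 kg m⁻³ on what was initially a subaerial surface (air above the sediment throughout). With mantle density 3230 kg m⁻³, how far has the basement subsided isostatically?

Subaerial load: s = t ρ_sed / ρ_m = 2315 m × 2000/3230 = 1430 m.

1430 m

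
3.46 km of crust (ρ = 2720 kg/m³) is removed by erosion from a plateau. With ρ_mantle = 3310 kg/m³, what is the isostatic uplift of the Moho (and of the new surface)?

Unloading: uplift u = e ρ_c/ρ_m = 3.46 km × 2720/3310 = 2.84 km.

2.84 km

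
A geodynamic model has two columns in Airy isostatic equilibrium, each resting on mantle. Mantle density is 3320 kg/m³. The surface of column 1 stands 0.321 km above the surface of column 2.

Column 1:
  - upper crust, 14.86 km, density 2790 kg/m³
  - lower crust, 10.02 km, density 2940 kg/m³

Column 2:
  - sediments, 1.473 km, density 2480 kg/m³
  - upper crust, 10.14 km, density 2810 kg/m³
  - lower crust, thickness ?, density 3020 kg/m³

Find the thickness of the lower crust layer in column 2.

14 km

Take the compensation level at the base of the deeper column (depth z_c below the surface of column 1) and equate Σ ρ_i t_i down to z_c; mantle fills any gap and the z_c terms cancel.
Column 1: 14.86×2790 + 10.02×2940 + (z_c − 24.88)×3320
Column 2: 0.321×0 + 1.473×2480 + 10.14×2810 + x×3020 + (z_c − 0.321 − 11.613 − x)×3320
The z_c×3320 term appears on both sides and cancels. Collect the known terms of each column as K = Σ(ρt)_known − 3320 × (depth of known layers): K_1 = 70918.2 − 3320×24.88 = −11683.4; K_2 = 32146.44 − 3320×(0.321 + 11.613) = −7474.44.
Balance: K_1 = K_2 − x×(3320 − 3020), so x = (K_2 − K_1)/(3320 − 3020) = 4208.96/300 = 14 km.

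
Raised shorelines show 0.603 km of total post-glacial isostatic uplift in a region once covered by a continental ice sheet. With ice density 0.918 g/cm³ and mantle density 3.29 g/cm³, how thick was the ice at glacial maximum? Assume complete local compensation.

2.16 km

u = t ρ_ice/ρ_m → t = u ρ_m/ρ_ice = 0.603 km × 3.29/0.918 = 2.16 km.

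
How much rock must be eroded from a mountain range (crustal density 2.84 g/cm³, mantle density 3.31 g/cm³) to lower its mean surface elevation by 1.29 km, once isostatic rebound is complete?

9.08 km

Net drop Δ = e − u = e − e ρ_c/ρ_m = e (ρ_m − ρ_c)/ρ_m.
e = Δ ρ_m/(ρ_m − ρ_c) = 1.29 km × 3.31/0.47 = 9.08 km.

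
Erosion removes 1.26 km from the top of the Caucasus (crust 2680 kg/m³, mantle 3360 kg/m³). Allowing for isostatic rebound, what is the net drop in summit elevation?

Rebound u = e ρ_c/ρ_m = 1.26 km × 2680/3360 = 1.005 km.
Net surface drop = e − u = 1.26 km − 1.005 km = e (ρ_m − ρ_c)/ρ_m = 0.255 km.

0.255 km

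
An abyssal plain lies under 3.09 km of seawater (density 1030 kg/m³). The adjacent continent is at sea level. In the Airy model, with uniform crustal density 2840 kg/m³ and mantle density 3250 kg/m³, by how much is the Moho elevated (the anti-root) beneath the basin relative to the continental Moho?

13.6 km

Equating mass per unit area of the two columns: replacing crust with seawater at the top is compensated by replacing crust with mantle at the base: d (ρ_c − ρ_w) = a (ρ_m − ρ_c).
a = d (ρ_c − ρ_w)/(ρ_m − ρ_c) = 3.09 km × 1810/410 = 13.6 km.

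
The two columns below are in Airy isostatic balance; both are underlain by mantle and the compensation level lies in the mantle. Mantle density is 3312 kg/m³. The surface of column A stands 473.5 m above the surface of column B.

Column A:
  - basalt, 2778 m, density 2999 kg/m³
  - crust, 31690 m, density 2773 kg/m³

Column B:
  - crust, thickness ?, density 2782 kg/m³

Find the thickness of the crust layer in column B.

30900 m

Take the compensation level at the base of the deeper column (depth z_c below the surface of column A) and equate Σ ρ_i t_i down to z_c; mantle fills any gap and the z_c terms cancel.
Column A: 2778×2999 + 31690×2773 + (z_c − 34468)×3312
Column B: 473.5×0 + x×2782 + (z_c − 473.5 − 0 − x)×3312
The z_c×3312 term appears on both sides and cancels. Collect the known terms of each column as K = Σ(ρt)_known − 3312 × (depth of known layers): K_A = 96207592 − 3312×34468 = −17950424; K_B = 0 − 3312×(473.5 + 0) = −1568232.
Balance: K_A = K_B − x×(3312 − 2782), so x = (K_B − K_A)/(3312 − 2782) = 16382200/530 = 30900 m.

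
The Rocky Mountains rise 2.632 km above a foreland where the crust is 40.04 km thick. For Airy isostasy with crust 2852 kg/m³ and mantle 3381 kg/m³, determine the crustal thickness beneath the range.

Root depth r = h ρ_c / (ρ_m − ρ_c) = 2.632 km × 2852 / 529 = 14.19 km.
Total thickness = T + h + r = 40.04 km + 2.632 km + 14.19 km = 56.9 km.

56.9 km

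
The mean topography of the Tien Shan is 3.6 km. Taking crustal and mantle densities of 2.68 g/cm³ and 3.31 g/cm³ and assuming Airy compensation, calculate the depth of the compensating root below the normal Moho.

15.3 km

Balancing pressure at the compensation depth: the weight of the topography is balanced by the buoyancy of the root, ρ_c h = (ρ_m − ρ_c) r.
r = h · ρ_c / (ρ_m − ρ_c) = 3.6 km × 2.68 / (3.31 − 2.68) = 15.3 km.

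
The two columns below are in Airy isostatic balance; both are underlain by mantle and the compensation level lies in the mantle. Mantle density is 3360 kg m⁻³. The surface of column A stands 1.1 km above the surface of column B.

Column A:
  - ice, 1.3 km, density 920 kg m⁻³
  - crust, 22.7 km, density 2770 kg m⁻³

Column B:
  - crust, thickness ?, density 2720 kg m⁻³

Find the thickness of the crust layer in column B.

20.1 km

Take the compensation level at the base of the deeper column (depth z_c below the surface of column A) and equate Σ ρ_i t_i down to z_c; mantle fills any gap and the z_c terms cancel.
Column A: 1.3×920 + 22.7×2770 + (z_c − 24)×3360
Column B: 1.1×0 + x×2720 + (z_c − 1.1 − 0 − x)×3360
The z_c×3360 term appears on both sides and cancels. Collect the known terms of each column as K = Σ(ρt)_known − 3360 × (depth of known layers): K_A = 64075 − 3360×24 = −16565; K_B = 0 − 3360×(1.1 + 0) = −3696.
Balance: K_A = K_B − x×(3360 − 2720), so x = (K_B − K_A)/(3360 − 2720) = 12869/640 = 20.1 km.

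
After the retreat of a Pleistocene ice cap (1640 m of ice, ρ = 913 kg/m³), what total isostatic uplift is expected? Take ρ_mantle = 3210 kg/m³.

466 m

Removing the load lets mantle flow back in; uplift u satisfies ρ_ice t = ρ_m u.
u = t ρ_ice/ρ_m = 1640 m × 913/3210 = 466 m.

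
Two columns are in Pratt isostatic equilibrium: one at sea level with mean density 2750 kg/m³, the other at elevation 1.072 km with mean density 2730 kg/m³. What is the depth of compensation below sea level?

ρ_ref D = ρ (D + h) → D (ρ_ref − ρ) = ρ h.
D = ρ h/(ρ_ref − ρ) = 2730 × 1.072 km/(2750 − 2730) = 146 km.

146 km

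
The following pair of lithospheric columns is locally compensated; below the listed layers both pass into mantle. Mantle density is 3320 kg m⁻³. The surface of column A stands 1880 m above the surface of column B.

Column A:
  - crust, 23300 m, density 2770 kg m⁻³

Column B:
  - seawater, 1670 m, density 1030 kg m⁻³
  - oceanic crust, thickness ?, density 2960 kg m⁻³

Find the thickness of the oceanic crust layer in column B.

Take the compensation level at the base of the deeper column (depth z_c below the surface of column A) and equate Σ ρ_i t_i down to z_c; mantle fills any gap and the z_c terms cancel.
Column A: 23300×2770 + (z_c − 23300)×3320
Column B: 1880×0 + 1670×1030 + x×2960 + (z_c − 1880 − 1670 − x)×3320
The z_c×3320 term appears on both sides and cancels. Collect the known terms of each column as K = Σ(ρt)_known − 3320 × (depth of known layers): K_A = 64541000 − 3320×23300 = −12815000; K_B = 1720100 − 3320×(1880 + 1670) = −10065900.
Balance: K_A = K_B − x×(3320 − 2960), so x = (K_B − K_A)/(3320 − 2960) = 2749100/360 = 7640 m.

7640 m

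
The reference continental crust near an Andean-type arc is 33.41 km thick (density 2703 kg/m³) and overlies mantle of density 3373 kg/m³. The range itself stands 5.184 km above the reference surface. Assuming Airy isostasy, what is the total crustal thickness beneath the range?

59.5 km

Root depth r = h ρ_c / (ρ_m − ρ_c) = 5.184 km × 2703 / 670 = 20.91 km.
Total thickness = T + h + r = 33.41 km + 5.184 km + 20.91 km = 59.5 km.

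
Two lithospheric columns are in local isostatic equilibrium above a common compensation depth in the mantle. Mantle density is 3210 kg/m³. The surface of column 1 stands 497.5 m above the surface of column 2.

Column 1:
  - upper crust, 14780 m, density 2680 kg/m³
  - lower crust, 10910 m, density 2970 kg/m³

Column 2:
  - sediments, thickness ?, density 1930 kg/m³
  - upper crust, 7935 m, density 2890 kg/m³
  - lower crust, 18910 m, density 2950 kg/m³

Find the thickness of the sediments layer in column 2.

1090 m

Take the compensation level at the base of the deeper column (depth z_c below the surface of column 1) and equate Σ ρ_i t_i down to z_c; mantle fills any gap and the z_c terms cancel.
Column 1: 14780×2680 + 10910×2970 + (z_c − 25690)×3210
Column 2: 497.5×0 + x×1930 + 7935×2890 + 18910×2950 + (z_c − 497.5 − 26845 − x)×3210
The z_c×3210 term appears on both sides and cancels. Collect the known terms of each column as K = Σ(ρt)_known − 3210 × (depth of known layers): K_1 = 72013100 − 3210×25690 = −10451800; K_2 = 78716650 − 3210×(497.5 + 26845) = −9052775.
Balance: K_1 = K_2 − x×(3210 − 1930), so x = (K_2 − K_1)/(3210 − 1930) = 1399020/1280 = 1090 m.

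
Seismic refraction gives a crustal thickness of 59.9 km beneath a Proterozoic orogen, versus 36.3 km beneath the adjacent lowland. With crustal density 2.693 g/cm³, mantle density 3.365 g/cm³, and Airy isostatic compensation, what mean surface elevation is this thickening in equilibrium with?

Excess crust Δ = 59.9 km − 36.3 km = 23.6 km, split between elevation h and root r with h + r = Δ.
Airy balance ρ_c h = (ρ_m − ρ_c) r gives r = h ρ_c/(ρ_m − ρ_c), so h (1 + ρ_c/(ρ_m − ρ_c)) = Δ, i.e. h = Δ (ρ_m − ρ_c)/ρ_m.
h = 23.6 km × 0.672/3.365 = 4.71 km.

4.71 km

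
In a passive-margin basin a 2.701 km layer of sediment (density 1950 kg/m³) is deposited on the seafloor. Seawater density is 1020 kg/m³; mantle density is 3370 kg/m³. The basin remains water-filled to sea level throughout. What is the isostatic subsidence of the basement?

Submarine loading: the sediment displaces seawater, and the subsidence is in turn flooded, so s (ρ_m − ρ_w) = t (ρ_sed − ρ_w).
s = 2.701 km × (1950 − 1020) / (3370 − 1020) = 1.07 km.

1.07 km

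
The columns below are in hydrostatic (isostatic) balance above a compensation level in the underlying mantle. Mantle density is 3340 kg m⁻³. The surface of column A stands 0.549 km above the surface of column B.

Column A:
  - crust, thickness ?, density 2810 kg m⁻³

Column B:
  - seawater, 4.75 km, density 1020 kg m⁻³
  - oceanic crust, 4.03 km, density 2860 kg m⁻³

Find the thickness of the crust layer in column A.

27.9 km

Take the compensation level at the base of the deeper column (depth z_c below the surface of column A) and equate Σ ρ_i t_i down to z_c; mantle fills any gap and the z_c terms cancel.
Column A: x×2810 + (z_c − 0 − x)×3340
Column B: 0.549×0 + 4.75×1020 + 4.03×2860 + (z_c − 0.549 − 8.78)×3340
The z_c×3340 term appears on both sides and cancels. Collect the known terms of each column as K = Σ(ρt)_known − 3340 × (depth of known layers): K_A = 0 − 3340×0 = 0; K_B = 16370.8 − 3340×(0.549 + 8.78) = −14788.06.
Balance: K_A − x×(3340 − 2810) = K_B, so x = (K_A − K_B)/(3340 − 2810) = 14788.1/530 = 27.9 km.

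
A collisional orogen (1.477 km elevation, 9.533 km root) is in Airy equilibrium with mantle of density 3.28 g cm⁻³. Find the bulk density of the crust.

2.84 g cm⁻³

ρ_c h = (ρ_m − ρ_c) r → ρ_c (h + r) = ρ_m r → ρ_c = ρ_m r / (h + r).
ρ_c = 3.28 × 9.533 km / (1.477 km + 9.533 km) = 2.84 g cm⁻³.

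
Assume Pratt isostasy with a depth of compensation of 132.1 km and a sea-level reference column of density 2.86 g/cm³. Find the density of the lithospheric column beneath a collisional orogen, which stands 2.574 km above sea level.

Pratt balance: ρ_ref D = ρ (D + h).
ρ = ρ_ref D/(D + h) = 2.86 × 132.1 km/(132.1 km + 2.574 km) = 2.81 g/cm³.

2.81 g/cm³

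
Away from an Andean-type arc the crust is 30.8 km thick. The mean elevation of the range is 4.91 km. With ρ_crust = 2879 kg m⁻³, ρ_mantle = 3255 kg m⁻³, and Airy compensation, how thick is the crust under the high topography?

Root depth r = h ρ_c / (ρ_m − ρ_c) = 4.91 km × 2879 / 376 = 37.6 km.
Total thickness = T + h + r = 30.8 km + 4.91 km + 37.6 km = 73.3 km.

73.3 km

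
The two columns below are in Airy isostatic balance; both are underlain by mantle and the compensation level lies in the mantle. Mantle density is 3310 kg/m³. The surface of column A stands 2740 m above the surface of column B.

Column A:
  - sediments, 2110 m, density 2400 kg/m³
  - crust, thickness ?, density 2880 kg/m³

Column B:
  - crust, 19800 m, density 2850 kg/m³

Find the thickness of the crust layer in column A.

Take the compensation level at the base of the deeper column (depth z_c below the surface of column A) and equate Σ ρ_i t_i down to z_c; mantle fills any gap and the z_c terms cancel.
Column A: 2110×2400 + x×2880 + (z_c − 2110 − x)×3310
Column B: 2740×0 + 19800×2850 + (z_c − 2740 − 19800)×3310
The z_c×3310 term appears on both sides and cancels. Collect the known terms of each column as K = Σ(ρt)_known − 3310 × (depth of known layers): K_A = 5064000 − 3310×2110 = −1920100; K_B = 56430000 − 3310×(2740 + 19800) = −18177400.
Balance: K_A − x×(3310 − 2880) = K_B, so x = (K_A − K_B)/(3310 − 2880) = 16257300/430 = 37800 m.

37800 m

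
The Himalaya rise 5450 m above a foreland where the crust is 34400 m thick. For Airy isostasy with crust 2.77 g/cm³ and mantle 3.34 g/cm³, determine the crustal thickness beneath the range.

66300 m

Root depth r = h ρ_c / (ρ_m − ρ_c) = 5450 m × 2.77 / 0.57 = 26490 m.
Total thickness = T + h + r = 34400 m + 5450 m + 26490 m = 66300 m.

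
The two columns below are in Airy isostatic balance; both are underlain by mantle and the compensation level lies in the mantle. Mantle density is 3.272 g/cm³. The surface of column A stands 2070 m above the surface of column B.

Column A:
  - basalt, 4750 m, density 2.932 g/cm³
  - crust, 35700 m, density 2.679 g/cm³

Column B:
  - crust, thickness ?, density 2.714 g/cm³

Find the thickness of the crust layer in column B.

Take the compensation level at the base of the deeper column (depth z_c below the surface of column A) and equate Σ ρ_i t_i down to z_c; mantle fills any gap and the z_c terms cancel.
Column A: 4750×2.932 + 35700×2.679 + (z_c − 40450)×3.272
Column B: 2070×0 + x×2.714 + (z_c − 2070 − 0 − x)×3.272
The z_c×3.272 term appears on both sides and cancels. Collect the known terms of each column as K = Σ(ρt)_known − 3.272 × (depth of known layers): K_A = 109567.3 − 3.272×40450 = −22785.1; K_B = 0 − 3.272×(2070 + 0) = −6773.04.
Balance: K_A = K_B − x×(3.272 − 2.714), so x = (K_B − K_A)/(3.272 − 2.714) = 16012.1/0.558 = 28700 m.

28700 m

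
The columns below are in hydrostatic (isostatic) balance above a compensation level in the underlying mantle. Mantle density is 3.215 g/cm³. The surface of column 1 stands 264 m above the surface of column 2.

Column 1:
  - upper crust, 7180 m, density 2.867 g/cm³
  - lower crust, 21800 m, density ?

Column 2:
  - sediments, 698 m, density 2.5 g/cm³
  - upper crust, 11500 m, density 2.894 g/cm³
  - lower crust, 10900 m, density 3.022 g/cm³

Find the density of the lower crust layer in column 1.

Take the compensation level at the base of the deeper column (depth z_c below the surface of column 1) and equate Σ ρ_i t_i down to z_c; mantle fills any gap and the z_c terms cancel.
Column 1: 7180×2.867 + 21800×ρ + (z_c − 28980)×3.215
Column 2: 264×0 + 698×2.5 + 11500×2.894 + 10900×3.022 + (z_c − 264 − 23098)×3.215
The z_c×3.215 term appears on both sides and cancels. Collect the known terms of each column as K = Σ(ρt)_known − 3.215 × (depth of known layers): K_1 = 20585.06 − 3.215×28980 = −72585.64; K_2 = 67965.8 − 3.215×(264 + 23098) = −7143.03.
Balance: K_1 + 21800×ρ = K_2, so ρ = (K_2 − K_1)/21800 = 65442.6/21800 = 3 g/cm³.

3 g/cm³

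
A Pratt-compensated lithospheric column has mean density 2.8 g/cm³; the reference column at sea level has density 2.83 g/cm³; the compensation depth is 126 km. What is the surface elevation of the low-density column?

ρ_ref D = ρ (D + h) → h = D (ρ_ref − ρ)/ρ.
h = 126 km × (2.83 − 2.8)/2.8 = 1.35 km.

1.35 km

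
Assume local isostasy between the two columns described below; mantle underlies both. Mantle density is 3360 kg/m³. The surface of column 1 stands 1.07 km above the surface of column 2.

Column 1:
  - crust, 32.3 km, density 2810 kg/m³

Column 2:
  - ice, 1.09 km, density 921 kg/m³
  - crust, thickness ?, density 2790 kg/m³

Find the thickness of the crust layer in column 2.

Take the compensation level at the base of the deeper column (depth z_c below the surface of column 1) and equate Σ ρ_i t_i down to z_c; mantle fills any gap and the z_c terms cancel.
Column 1: 32.3×2810 + (z_c − 32.3)×3360
Column 2: 1.07×0 + 1.09×921 + x×2790 + (z_c − 1.07 − 1.09 − x)×3360
The z_c×3360 term appears on both sides and cancels. Collect the known terms of each column as K = Σ(ρt)_known − 3360 × (depth of known layers): K_1 = 90763 − 3360×32.3 = −17765; K_2 = 1003.89 − 3360×(1.07 + 1.09) = −6253.71.
Balance: K_1 = K_2 − x×(3360 − 2790), so x = (K_2 − K_1)/(3360 − 2790) = 11511.3/570 = 20.2 km.

20.2 km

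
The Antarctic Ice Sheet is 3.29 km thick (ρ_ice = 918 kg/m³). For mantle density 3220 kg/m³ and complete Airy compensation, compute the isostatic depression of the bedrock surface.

Equating mass per unit area of the two columns: the ice load ρ_ice t is balanced by mantle displaced below, ρ_m s.
s = t ρ_ice / ρ_m = 3.29 km × 918/3220 = 0.938 km.

0.938 km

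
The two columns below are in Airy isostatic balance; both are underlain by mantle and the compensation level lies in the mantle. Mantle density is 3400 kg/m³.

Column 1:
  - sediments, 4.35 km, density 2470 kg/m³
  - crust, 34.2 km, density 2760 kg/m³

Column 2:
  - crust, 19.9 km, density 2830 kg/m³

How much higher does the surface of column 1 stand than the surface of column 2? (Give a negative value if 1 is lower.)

4.29 km

For any compensation level in the mantle, the mantle terms cancel and isostasy reduces to e = (Σt_1 − Σt_2) − (Σ(ρt)_1 − Σ(ρt)_2) / ρ_m.
Σt_1 = 38.55 km; Σt_2 = 19.9 km; Σ(ρt)_1 = 105136.5; Σ(ρt)_2 = 56317 (in km·kg/m³).
e = (38.55 − 19.9) − (105136.5 − 56317) / 3400 = 4.29 km.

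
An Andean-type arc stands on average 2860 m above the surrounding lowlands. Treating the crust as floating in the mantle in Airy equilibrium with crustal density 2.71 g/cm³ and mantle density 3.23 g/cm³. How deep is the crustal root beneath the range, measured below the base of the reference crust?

14900 m

Balancing pressure at the compensation depth: the weight of the topography is balanced by the buoyancy of the root, ρ_c h = (ρ_m − ρ_c) r.
r = h · ρ_c / (ρ_m − ρ_c) = 2860 m × 2.71 / (3.23 − 2.71) = 14900 m.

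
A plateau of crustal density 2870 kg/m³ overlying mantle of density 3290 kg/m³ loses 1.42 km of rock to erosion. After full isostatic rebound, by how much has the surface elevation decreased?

0.181 km

Rebound u = e ρ_c/ρ_m = 1.42 km × 2870/3290 = 1.239 km.
Net surface drop = e − u = 1.42 km − 1.239 km = e (ρ_m − ρ_c)/ρ_m = 0.181 km.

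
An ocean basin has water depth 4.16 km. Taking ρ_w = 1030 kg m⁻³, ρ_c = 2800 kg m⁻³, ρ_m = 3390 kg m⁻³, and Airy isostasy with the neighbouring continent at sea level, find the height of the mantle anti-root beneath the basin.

Equating mass per unit area of the two columns: replacing crust with seawater at the top is compensated by replacing crust with mantle at the base: d (ρ_c − ρ_w) = a (ρ_m − ρ_c).
a = d (ρ_c − ρ_w)/(ρ_m − ρ_c) = 4.16 km × 1770/590 = 12.5 km.

12.5 km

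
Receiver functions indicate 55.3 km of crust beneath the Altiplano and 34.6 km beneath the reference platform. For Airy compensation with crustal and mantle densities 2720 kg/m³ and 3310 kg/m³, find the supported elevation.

3.69 km

Excess crust Δ = 55.3 km − 34.6 km = 20.7 km, split between elevation h and root r with h + r = Δ.
Airy balance ρ_c h = (ρ_m − ρ_c) r gives r = h ρ_c/(ρ_m − ρ_c), so h (1 + ρ_c/(ρ_m − ρ_c)) = Δ, i.e. h = Δ (ρ_m − ρ_c)/ρ_m.
h = 20.7 km × 590/3310 = 3.69 km.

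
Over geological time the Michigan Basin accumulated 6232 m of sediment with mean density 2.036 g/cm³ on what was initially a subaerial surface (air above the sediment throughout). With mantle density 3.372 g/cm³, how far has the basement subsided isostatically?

Subaerial load: s = t ρ_sed / ρ_m = 6232 m × 2.036/3.372 = 3760 m.

3760 m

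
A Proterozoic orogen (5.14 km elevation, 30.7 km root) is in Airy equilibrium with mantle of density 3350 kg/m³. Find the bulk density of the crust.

ρ_c h = (ρ_m − ρ_c) r → ρ_c (h + r) = ρ_m r → ρ_c = ρ_m r / (h + r).
ρ_c = 3350 × 30.7 km / (5.14 km + 30.7 km) = 2870 kg/m³.

2870 kg/m³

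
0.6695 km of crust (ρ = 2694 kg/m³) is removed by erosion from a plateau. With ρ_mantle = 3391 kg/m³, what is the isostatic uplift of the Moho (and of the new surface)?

0.532 km

Unloading: uplift u = e ρ_c/ρ_m = 0.6695 km × 2694/3391 = 0.532 km.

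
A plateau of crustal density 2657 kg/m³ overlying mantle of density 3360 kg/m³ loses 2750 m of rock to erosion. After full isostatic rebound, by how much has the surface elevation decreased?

Rebound u = e ρ_c/ρ_m = 2750 m × 2657/3360 = 2175 m.
Net surface drop = e − u = 2750 m − 2175 m = e (ρ_m − ρ_c)/ρ_m = 575 m.

575 m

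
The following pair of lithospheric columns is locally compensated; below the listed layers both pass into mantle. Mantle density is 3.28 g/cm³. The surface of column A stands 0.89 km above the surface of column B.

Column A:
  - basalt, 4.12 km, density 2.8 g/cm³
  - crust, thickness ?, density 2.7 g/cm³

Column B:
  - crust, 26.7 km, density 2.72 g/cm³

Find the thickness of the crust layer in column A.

Take the compensation level at the base of the deeper column (depth z_c below the surface of column A) and equate Σ ρ_i t_i down to z_c; mantle fills any gap and the z_c terms cancel.
Column A: 4.12×2.8 + x×2.7 + (z_c − 4.12 − x)×3.28
Column B: 0.89×0 + 26.7×2.72 + (z_c − 0.89 − 26.7)×3.28
The z_c×3.28 term appears on both sides and cancels. Collect the known terms of each column as K = Σ(ρt)_known − 3.28 × (depth of known layers): K_A = 11.536 − 3.28×4.12 = −1.9776; K_B = 72.624 − 3.28×(0.89 + 26.7) = −17.8712.
Balance: K_A − x×(3.28 − 2.7) = K_B, so x = (K_A − K_B)/(3.28 − 2.7) = 15.8936/0.58 = 27.4 km.

27.4 km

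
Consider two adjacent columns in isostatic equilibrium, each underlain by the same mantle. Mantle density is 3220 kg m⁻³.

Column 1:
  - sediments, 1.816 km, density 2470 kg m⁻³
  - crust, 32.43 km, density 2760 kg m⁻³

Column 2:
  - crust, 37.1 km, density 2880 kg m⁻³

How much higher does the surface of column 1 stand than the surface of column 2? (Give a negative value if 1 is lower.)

1.14 km

For any compensation level in the mantle, the mantle terms cancel and isostasy reduces to e = (Σt_1 − Σt_2) − (Σ(ρt)_1 − Σ(ρt)_2) / ρ_m.
Σt_1 = 34.246 km; Σt_2 = 37.1 km; Σ(ρt)_1 = 93992.32; Σ(ρt)_2 = 106848 (in km·kg m⁻³).
e = (34.246 − 37.1) − (93992.32 − 106848) / 3220 = 1.14 km.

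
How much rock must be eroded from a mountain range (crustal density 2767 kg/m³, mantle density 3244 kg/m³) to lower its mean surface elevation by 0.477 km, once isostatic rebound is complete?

Net drop Δ = e − u = e − e ρ_c/ρ_m = e (ρ_m − ρ_c)/ρ_m.
e = Δ ρ_m/(ρ_m − ρ_c) = 0.477 km × 3244/477 = 3.24 km.

3.24 km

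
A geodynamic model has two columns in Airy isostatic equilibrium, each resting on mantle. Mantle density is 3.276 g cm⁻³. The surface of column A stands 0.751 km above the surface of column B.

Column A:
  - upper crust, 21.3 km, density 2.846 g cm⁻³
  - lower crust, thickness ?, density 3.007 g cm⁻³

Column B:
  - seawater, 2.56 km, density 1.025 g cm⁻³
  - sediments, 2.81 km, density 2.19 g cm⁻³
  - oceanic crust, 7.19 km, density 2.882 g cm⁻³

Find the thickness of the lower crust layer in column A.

18.4 km

Take the compensation level at the base of the deeper column (depth z_c below the surface of column A) and equate Σ ρ_i t_i down to z_c; mantle fills any gap and the z_c terms cancel.
Column A: 21.3×2.846 + x×3.007 + (z_c − 21.3 − x)×3.276
Column B: 0.751×0 + 2.56×1.025 + 2.81×2.19 + 7.19×2.882 + (z_c − 0.751 − 12.56)×3.276
The z_c×3.276 term appears on both sides and cancels. Collect the known terms of each column as K = Σ(ρt)_known − 3.276 × (depth of known layers): K_A = 60.6198 − 3.276×21.3 = −9.159; K_B = 29.49948 − 3.276×(0.751 + 12.56) = −14.107356.
Balance: K_A − x×(3.276 − 3.007) = K_B, so x = (K_A − K_B)/(3.276 − 3.007) = 4.94836/0.269 = 18.4 km.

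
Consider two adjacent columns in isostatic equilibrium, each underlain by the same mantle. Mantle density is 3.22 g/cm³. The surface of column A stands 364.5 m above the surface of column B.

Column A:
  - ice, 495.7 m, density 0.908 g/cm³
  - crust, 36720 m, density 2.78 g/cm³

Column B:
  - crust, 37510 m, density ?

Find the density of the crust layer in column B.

Take the compensation level at the base of the deeper column (depth z_c below the surface of column A) and equate Σ ρ_i t_i down to z_c; mantle fills any gap and the z_c terms cancel.
Column A: 495.7×0.908 + 36720×2.78 + (z_c − 37215.7)×3.22
Column B: 364.5×0 + 37510×ρ + (z_c − 364.5 − 37510)×3.22
The z_c×3.22 term appears on both sides and cancels. Collect the known terms of each column as K = Σ(ρt)_known − 3.22 × (depth of known layers): K_A = 102531.696 − 3.22×37215.7 = −17302.8584; K_B = 0 − 3.22×(364.5 + 37510) = −121955.89.
Balance: K_A = K_B + 37510×ρ, so ρ = (K_A − K_B)/37510 = 104653/37510 = 2.79 g/cm³.

2.79 g/cm³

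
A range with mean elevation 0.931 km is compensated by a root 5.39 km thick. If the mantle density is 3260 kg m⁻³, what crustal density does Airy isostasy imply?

ρ_c h = (ρ_m − ρ_c) r → ρ_c (h + r) = ρ_m r → ρ_c = ρ_m r / (h + r).
ρ_c = 3260 × 5.39 km / (0.931 km + 5.39 km) = 2780 kg m⁻³.

2780 kg m⁻³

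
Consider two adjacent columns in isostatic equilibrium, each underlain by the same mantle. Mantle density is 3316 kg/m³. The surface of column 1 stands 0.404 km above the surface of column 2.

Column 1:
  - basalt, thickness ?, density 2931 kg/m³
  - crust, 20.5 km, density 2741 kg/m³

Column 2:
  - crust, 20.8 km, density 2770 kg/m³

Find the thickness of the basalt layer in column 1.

Take the compensation level at the base of the deeper column (depth z_c below the surface of column 1) and equate Σ ρ_i t_i down to z_c; mantle fills any gap and the z_c terms cancel.
Column 1: x×2931 + 20.5×2741 + (z_c − 20.5 − x)×3316
Column 2: 0.404×0 + 20.8×2770 + (z_c − 0.404 − 20.8)×3316
The z_c×3316 term appears on both sides and cancels. Collect the known terms of each column as K = Σ(ρt)_known − 3316 × (depth of known layers): K_1 = 56190.5 − 3316×20.5 = −11787.5; K_2 = 57616 − 3316×(0.404 + 20.8) = −12696.464.
Balance: K_1 − x×(3316 − 2931) = K_2, so x = (K_1 − K_2)/(3316 − 2931) = 908.964/385 = 2.36 km.

2.36 km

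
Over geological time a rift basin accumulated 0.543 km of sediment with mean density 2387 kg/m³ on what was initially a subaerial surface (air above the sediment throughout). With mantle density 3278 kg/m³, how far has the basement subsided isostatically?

Subaerial load: s = t ρ_sed / ρ_m = 0.543 km × 2387/3278 = 0.395 km.

0.395 km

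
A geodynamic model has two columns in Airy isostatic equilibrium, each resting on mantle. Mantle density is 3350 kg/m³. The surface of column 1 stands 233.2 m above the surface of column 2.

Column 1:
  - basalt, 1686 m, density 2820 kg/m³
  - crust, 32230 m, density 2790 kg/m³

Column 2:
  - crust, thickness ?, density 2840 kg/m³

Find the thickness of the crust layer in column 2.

35600 m

Take the compensation level at the base of the deeper column (depth z_c below the surface of column 1) and equate Σ ρ_i t_i down to z_c; mantle fills any gap and the z_c terms cancel.
Column 1: 1686×2820 + 32230×2790 + (z_c − 33916)×3350
Column 2: 233.2×0 + x×2840 + (z_c − 233.2 − 0 − x)×3350
The z_c×3350 term appears on both sides and cancels. Collect the known terms of each column as K = Σ(ρt)_known − 3350 × (depth of known layers): K_1 = 94676220 − 3350×33916 = −18942380; K_2 = 0 − 3350×(233.2 + 0) = −781220.
Balance: K_1 = K_2 − x×(3350 − 2840), so x = (K_2 − K_1)/(3350 − 2840) = 18161200/510 = 35600 m.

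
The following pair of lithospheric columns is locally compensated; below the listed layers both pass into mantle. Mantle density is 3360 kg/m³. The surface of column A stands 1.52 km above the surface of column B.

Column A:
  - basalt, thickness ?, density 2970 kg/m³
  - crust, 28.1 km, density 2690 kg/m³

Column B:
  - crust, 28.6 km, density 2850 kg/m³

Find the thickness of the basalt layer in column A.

Take the compensation level at the base of the deeper column (depth z_c below the surface of column A) and equate Σ ρ_i t_i down to z_c; mantle fills any gap and the z_c terms cancel.
Column A: x×2970 + 28.1×2690 + (z_c − 28.1 − x)×3360
Column B: 1.52×0 + 28.6×2850 + (z_c − 1.52 − 28.6)×3360
The z_c×3360 term appears on both sides and cancels. Collect the known terms of each column as K = Σ(ρt)_known − 3360 × (depth of known layers): K_A = 75589 − 3360×28.1 = −18827; K_B = 81510 − 3360×(1.52 + 28.6) = −19693.2.
Balance: K_A − x×(3360 − 2970) = K_B, so x = (K_A − K_B)/(3360 − 2970) = 866.2/390 = 2.22 km.

2.22 km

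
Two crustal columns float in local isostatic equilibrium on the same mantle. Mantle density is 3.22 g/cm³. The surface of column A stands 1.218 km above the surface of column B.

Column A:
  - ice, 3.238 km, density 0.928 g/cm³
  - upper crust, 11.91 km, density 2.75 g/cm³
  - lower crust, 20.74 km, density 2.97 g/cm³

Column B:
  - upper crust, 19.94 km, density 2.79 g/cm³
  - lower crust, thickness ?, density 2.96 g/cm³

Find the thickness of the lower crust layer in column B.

Take the compensation level at the base of the deeper column (depth z_c below the surface of column A) and equate Σ ρ_i t_i down to z_c; mantle fills any gap and the z_c terms cancel.
Column A: 3.238×0.928 + 11.91×2.75 + 20.74×2.97 + (z_c − 35.888)×3.22
Column B: 1.218×0 + 19.94×2.79 + x×2.96 + (z_c − 1.218 − 19.94 − x)×3.22
The z_c×3.22 term appears on both sides and cancels. Collect the known terms of each column as K = Σ(ρt)_known − 3.22 × (depth of known layers): K_A = 97.355164 − 3.22×35.888 = −18.204196; K_B = 55.6326 − 3.22×(1.218 + 19.94) = −12.49616.
Balance: K_A = K_B − x×(3.22 − 2.96), so x = (K_B − K_A)/(3.22 − 2.96) = 5.70804/0.26 = 22 km.

22 km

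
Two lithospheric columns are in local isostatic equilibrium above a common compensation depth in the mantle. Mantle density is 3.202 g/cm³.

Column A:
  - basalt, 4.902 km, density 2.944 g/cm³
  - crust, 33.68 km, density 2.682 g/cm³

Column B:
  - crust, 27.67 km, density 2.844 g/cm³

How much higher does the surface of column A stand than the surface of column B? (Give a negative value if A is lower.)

2.77 km

For any compensation level in the mantle, the mantle terms cancel and isostasy reduces to e = (Σt_A − Σt_B) − (Σ(ρt)_A − Σ(ρt)_B) / ρ_m.
Σt_A = 38.582 km; Σt_B = 27.67 km; Σ(ρt)_A = 104.761248; Σ(ρt)_B = 78.69348 (in km·g/cm³).
e = (38.582 − 27.67) − (104.761248 − 78.69348) / 3.202 = 2.77 km.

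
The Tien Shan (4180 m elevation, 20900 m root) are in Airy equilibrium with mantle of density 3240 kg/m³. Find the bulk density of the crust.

2700 kg/m³

ρ_c h = (ρ_m − ρ_c) r → ρ_c (h + r) = ρ_m r → ρ_c = ρ_m r / (h + r).
ρ_c = 3240 × 20900 m / (4180 m + 20900 m) = 2700 kg/m³.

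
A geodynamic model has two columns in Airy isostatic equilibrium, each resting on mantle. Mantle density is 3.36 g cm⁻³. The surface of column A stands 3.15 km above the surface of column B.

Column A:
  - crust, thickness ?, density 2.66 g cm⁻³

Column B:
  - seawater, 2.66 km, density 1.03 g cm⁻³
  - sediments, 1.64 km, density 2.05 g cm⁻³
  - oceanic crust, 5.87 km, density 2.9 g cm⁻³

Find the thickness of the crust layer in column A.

Take the compensation level at the base of the deeper column (depth z_c below the surface of column A) and equate Σ ρ_i t_i down to z_c; mantle fills any gap and the z_c terms cancel.
Column A: x×2.66 + (z_c − 0 − x)×3.36
Column B: 3.15×0 + 2.66×1.03 + 1.64×2.05 + 5.87×2.9 + (z_c − 3.15 − 10.17)×3.36
The z_c×3.36 term appears on both sides and cancels. Collect the known terms of each column as K = Σ(ρt)_known − 3.36 × (depth of known layers): K_A = 0 − 3.36×0 = 0; K_B = 23.1248 − 3.36×(3.15 + 10.17) = −21.6304.
Balance: K_A − x×(3.36 − 2.66) = K_B, so x = (K_A − K_B)/(3.36 − 2.66) = 21.6304/0.7 = 30.9 km.

30.9 km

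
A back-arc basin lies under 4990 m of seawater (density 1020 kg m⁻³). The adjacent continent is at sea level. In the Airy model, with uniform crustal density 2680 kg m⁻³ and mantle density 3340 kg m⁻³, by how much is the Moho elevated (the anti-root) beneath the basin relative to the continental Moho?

Equating mass per unit area of the two columns: replacing crust with seawater at the top is compensated by replacing crust with mantle at the base: d (ρ_c − ρ_w) = a (ρ_m − ρ_c).
a = d (ρ_c − ρ_w)/(ρ_m − ρ_c) = 4990 m × 1660/660 = 12600 m.

12600 m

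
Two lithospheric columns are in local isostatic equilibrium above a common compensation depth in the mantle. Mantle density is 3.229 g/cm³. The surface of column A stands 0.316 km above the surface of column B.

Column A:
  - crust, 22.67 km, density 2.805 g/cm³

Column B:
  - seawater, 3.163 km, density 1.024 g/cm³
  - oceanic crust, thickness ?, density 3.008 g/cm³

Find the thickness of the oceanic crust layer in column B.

7.32 km

Take the compensation level at the base of the deeper column (depth z_c below the surface of column A) and equate Σ ρ_i t_i down to z_c; mantle fills any gap and the z_c terms cancel.
Column A: 22.67×2.805 + (z_c − 22.67)×3.229
Column B: 0.316×0 + 3.163×1.024 + x×3.008 + (z_c − 0.316 − 3.163 − x)×3.229
The z_c×3.229 term appears on both sides and cancels. Collect the known terms of each column as K = Σ(ρt)_known − 3.229 × (depth of known layers): K_A = 63.58935 − 3.229×22.67 = −9.61208; K_B = 3.238912 − 3.229×(0.316 + 3.163) = −7.994779.
Balance: K_A = K_B − x×(3.229 − 3.008), so x = (K_B − K_A)/(3.229 − 3.008) = 1.6173/0.221 = 7.32 km.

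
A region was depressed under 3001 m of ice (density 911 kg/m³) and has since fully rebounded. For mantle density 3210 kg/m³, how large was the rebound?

Removing the load lets mantle flow back in; uplift u satisfies ρ_ice t = ρ_m u.
u = t ρ_ice/ρ_m = 3001 m × 911/3210 = 852 m.

852 m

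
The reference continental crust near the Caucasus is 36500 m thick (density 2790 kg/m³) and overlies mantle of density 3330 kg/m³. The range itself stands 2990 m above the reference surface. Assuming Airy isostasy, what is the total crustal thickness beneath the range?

54900 m

Root depth r = h ρ_c / (ρ_m − ρ_c) = 2990 m × 2790 / 540 = 15450 m.
Total thickness = T + h + r = 36500 m + 2990 m + 15450 m = 54900 m.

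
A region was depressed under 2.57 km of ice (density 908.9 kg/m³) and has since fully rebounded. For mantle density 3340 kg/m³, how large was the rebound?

Removing the load lets mantle flow back in; uplift u satisfies ρ_ice t = ρ_m u.
u = t ρ_ice/ρ_m = 2.57 km × 908.9/3340 = 0.699 km.

0.699 km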